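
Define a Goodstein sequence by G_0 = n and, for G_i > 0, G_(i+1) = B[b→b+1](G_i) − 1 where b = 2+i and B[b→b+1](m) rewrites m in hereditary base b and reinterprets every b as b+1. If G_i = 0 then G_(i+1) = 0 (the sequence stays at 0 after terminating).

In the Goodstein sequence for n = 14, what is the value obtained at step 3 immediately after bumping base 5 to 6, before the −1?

326592

14 —HB2→ 2^(2 + 1) + 2^2 + 2 —bump→ 3^(3 + 1) + 3^3 + 3 = 111 —(−1)→ 110
110 —HB3→ 3^(3 + 1) + 3^3 + 2 —bump→ 4^(4 + 1) + 4^4 + 2 = 1282 —(−1)→ 1281
1281 —HB4→ 4^(4 + 1) + 4^4 + 1 —bump→ 5^(5 + 1) + 5^5 + 1 = 18751 —(−1)→ 18750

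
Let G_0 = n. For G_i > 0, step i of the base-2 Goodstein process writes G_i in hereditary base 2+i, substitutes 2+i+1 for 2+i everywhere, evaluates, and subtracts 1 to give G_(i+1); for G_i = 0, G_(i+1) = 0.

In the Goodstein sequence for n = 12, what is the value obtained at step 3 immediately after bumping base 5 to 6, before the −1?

12 —HB2→ 2^(2 + 1) + 2^2 —bump→ 3^(3 + 1) + 3^3 = 108 —(−1)→ 107
107 —HB3→ 3^(3 + 1) + 2·3^2 + 2·3 + 2 —bump→ 4^(4 + 1) + 2·4^2 + 2·4 + 2 = 1066 —(−1)→ 1065
1065 —HB4→ 4^(4 + 1) + 2·4^2 + 2·4 + 1 —bump→ 5^(5 + 1) + 2·5^2 + 2·5 + 1 = 15686 —(−1)→ 15685
15685 —HB5→ 5^(5 + 1) + 2·5^2 + 2·5 —bump→ 6^(6 + 1) + 2·6^2 + 2·6 = 280020 —(−1)→ 280019

280020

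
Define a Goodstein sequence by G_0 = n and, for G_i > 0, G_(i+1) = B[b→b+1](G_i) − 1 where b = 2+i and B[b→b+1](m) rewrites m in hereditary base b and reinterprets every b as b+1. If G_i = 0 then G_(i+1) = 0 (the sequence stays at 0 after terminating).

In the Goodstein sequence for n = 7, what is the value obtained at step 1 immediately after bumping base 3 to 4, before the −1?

step 0: 7 = 2^2 + 2 + 1; sub 3 for 2: 3^3 + 3 + 1; = 31; G_1 = 31−1 = 30
step 1: 30 = 3^3 + 3; sub 4 for 3: 4^4 + 4; = 260; G_2 = 260−1 = 259

260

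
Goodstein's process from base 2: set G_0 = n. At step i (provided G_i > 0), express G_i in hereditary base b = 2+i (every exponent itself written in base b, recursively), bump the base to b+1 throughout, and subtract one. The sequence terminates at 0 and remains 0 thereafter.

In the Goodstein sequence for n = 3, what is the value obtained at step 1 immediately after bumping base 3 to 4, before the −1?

4

3 —HB2→ 2 + 1 —bump→ 3 + 1 = 4 —(−1)→ 3
3 —HB3→ 3 —bump→ 4 = 4 —(−1)→ 3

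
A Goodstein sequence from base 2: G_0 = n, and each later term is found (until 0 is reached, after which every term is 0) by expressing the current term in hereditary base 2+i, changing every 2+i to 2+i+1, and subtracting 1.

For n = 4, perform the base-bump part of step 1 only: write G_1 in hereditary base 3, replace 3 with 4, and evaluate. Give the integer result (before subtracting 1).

i=0: 4 = 2^2 (b=2); 2→3: 3^3 = 27; 27−1 = 26
i=1: 26 = 2·3^2 + 2·3 + 2 (b=3); 3→4: 2·4^2 + 2·4 + 2 = 42; 42−1 = 41

42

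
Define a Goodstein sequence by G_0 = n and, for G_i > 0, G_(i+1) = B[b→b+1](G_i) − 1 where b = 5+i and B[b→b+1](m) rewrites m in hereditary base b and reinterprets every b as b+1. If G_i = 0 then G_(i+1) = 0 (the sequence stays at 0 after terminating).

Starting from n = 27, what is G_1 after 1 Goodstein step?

27 —HB5→ 5^2 + 2 —bump→ 6^2 + 2 = 38 —(−1)→ 37
37 —HB6→ 6^2 + 1 —bump→ 7^2 + 1 = 50 —(−1)→ 49

37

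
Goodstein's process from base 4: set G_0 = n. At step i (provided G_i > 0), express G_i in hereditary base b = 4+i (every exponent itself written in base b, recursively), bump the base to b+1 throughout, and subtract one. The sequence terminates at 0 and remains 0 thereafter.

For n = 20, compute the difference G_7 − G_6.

step 0: 20 = 4^2 + 4; sub 5 for 4: 5^2 + 5; = 30; G_1 = 30−1 = 29
step 1: 29 = 5^2 + 4; sub 6 for 5: 6^2 + 4; = 40; G_2 = 40−1 = 39
step 2: 39 = 6^2 + 3; sub 7 for 6: 7^2 + 3; = 52; G_3 = 52−1 = 51
step 3: 51 = 7^2 + 2; sub 8 for 7: 8^2 + 2; = 66; G_4 = 66−1 = 65
step 4: 65 = 8^2 + 1; sub 9 for 8: 9^2 + 1; = 82; G_5 = 82−1 = 81
step 5: 81 = 9^2; sub 10 for 9: 10^2; = 100; G_6 = 100−1 = 99
step 6: 99 = 9·10 + 9; sub 11 for 10: 9·11 + 9; = 108; G_7 = 108−1 = 107

8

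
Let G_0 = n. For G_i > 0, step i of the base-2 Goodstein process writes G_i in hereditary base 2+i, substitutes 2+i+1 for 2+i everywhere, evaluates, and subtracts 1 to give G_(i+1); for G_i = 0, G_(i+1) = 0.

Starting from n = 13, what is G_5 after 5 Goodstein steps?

5765998

G_0 = 13. HB_2(13) = 2^(2 + 1) + 2^2 + 1. Bump = 109. G_1 = 108.
G_1 = 108. HB_3(108) = 3^(3 + 1) + 3^3. Bump = 1280. G_2 = 1279.
G_2 = 1279. HB_4(1279) = 4^(4 + 1) + 3·4^3 + 3·4^2 + 3·4 + 3. Bump = 16093. G_3 = 16092.
G_3 = 16092. HB_5(16092) = 5^(5 + 1) + 3·5^3 + 3·5^2 + 3·5 + 2. Bump = 280712. G_4 = 280711.
G_4 = 280711. HB_6(280711) = 6^(6 + 1) + 3·6^3 + 3·6^2 + 3·6 + 1. Bump = 5765999. G_5 = 5765998.
G_5 = 5765998. HB_7(5765998) = 7^(7 + 1) + 3·7^3 + 3·7^2 + 3·7. Bump = 134219480. G_6 = 134219479.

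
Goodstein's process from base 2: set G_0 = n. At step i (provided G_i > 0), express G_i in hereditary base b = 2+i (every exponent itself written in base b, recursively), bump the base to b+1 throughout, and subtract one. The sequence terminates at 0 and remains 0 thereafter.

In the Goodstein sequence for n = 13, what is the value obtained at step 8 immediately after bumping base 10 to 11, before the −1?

13 —HB2→ 2^(2 + 1) + 2^2 + 1 —bump→ 3^(3 + 1) + 3^3 + 1 = 109 —(−1)→ 108
108 —HB3→ 3^(3 + 1) + 3^3 —bump→ 4^(4 + 1) + 4^4 = 1280 —(−1)→ 1279
1279 —HB4→ 4^(4 + 1) + 3·4^3 + 3·4^2 + 3·4 + 3 —bump→ 5^(5 + 1) + 3·5^3 + 3·5^2 + 3·5 + 3 = 16093 —(−1)→ 16092
16092 —HB5→ 5^(5 + 1) + 3·5^3 + 3·5^2 + 3·5 + 2 —bump→ 6^(6 + 1) + 3·6^3 + 3·6^2 + 3·6 + 2 = 280712 —(−1)→ 280711
280711 —HB6→ 6^(6 + 1) + 3·6^3 + 3·6^2 + 3·6 + 1 —bump→ 7^(7 + 1) + 3·7^3 + 3·7^2 + 3·7 + 1 = 5765999 —(−1)→ 5765998
5765998 —HB7→ 7^(7 + 1) + 3·7^3 + 3·7^2 + 3·7 —bump→ 8^(8 + 1) + 3·8^3 + 3·8^2 + 3·8 = 134219480 —(−1)→ 134219479
134219479 —HB8→ 8^(8 + 1) + 3·8^3 + 3·8^2 + 2·8 + 7 —bump→ 9^(9 + 1) + 3·9^3 + 3·9^2 + 2·9 + 7 = 3486786856 —(−1)→ 3486786855
3486786855 —HB9→ 9^(9 + 1) + 3·9^3 + 3·9^2 + 2·9 + 6 —bump→ 10^(10 + 1) + 3·10^3 + 3·10^2 + 2·10 + 6 = 100000003326 —(−1)→ 100000003325

3138428381104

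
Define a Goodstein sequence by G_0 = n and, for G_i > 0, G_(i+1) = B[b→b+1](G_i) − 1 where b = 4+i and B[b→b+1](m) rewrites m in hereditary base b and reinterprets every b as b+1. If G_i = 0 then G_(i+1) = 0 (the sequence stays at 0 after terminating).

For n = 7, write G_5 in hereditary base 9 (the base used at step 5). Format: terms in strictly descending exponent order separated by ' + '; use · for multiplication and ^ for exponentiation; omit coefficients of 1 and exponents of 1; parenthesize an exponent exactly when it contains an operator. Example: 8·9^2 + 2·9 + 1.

6

[0] 7 ≡ 4 + 3 (base 4). Lift 5: 8. −1: 7.
[1] 7 ≡ 5 + 2 (base 5). Lift 6: 8. −1: 7.
[2] 7 ≡ 6 + 1 (base 6). Lift 7: 8. −1: 7.
[3] 7 ≡ 7 (base 7). Lift 8: 8. −1: 7.
[4] 7 ≡ 7 (base 8). Lift 9: 7. −1: 6.
[5] 6 ≡ 6 (base 9). Lift 10: 6. −1: 5.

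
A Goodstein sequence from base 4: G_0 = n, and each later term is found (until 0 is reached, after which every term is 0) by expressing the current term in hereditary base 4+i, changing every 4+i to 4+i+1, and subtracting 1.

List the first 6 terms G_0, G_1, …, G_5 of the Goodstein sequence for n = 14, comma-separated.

i=0: 14 = 3·4 + 2 (b=4); 4→5: 3·5 + 2 = 17; 17−1 = 16
i=1: 16 = 3·5 + 1 (b=5); 5→6: 3·6 + 1 = 19; 19−1 = 18
i=2: 18 = 3·6 (b=6); 6→7: 3·7 = 21; 21−1 = 20
i=3: 20 = 2·7 + 6 (b=7); 7→8: 2·8 + 6 = 22; 22−1 = 21
i=4: 21 = 2·8 + 5 (b=8); 8→9: 2·9 + 5 = 23; 23−1 = 22

14, 16, 18, 20, 21, 22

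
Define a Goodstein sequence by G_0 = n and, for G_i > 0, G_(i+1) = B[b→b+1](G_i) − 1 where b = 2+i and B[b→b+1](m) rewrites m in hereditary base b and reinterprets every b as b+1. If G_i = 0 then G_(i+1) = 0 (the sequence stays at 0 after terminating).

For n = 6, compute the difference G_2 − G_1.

228

[0] 6 ≡ 2^2 + 2 (base 2). Lift 3: 30. −1: 29.
[1] 29 ≡ 3^3 + 2 (base 3). Lift 4: 258. −1: 257.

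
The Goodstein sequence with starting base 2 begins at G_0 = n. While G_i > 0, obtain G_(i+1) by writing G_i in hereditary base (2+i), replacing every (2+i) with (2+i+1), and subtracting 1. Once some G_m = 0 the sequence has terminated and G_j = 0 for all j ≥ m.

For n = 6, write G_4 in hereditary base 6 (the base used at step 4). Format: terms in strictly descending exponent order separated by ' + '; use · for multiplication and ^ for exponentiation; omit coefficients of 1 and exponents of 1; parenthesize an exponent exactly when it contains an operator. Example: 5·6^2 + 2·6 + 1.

i=0: 6 = 2^2 + 2 (b=2); 2→3: 3^3 + 3 = 30; 30−1 = 29
i=1: 29 = 3^3 + 2 (b=3); 3→4: 4^4 + 2 = 258; 258−1 = 257
i=2: 257 = 4^4 + 1 (b=4); 4→5: 5^5 + 1 = 3126; 3126−1 = 3125
i=3: 3125 = 5^5 (b=5); 5→6: 6^6 = 46656; 46656−1 = 46655
i=4: 46655 = 5·6^5 + 5·6^4 + 5·6^3 + 5·6^2 + 5·6 + 5 (b=6); 6→7: 5·7^5 + 5·7^4 + 5·7^3 + 5·7^2 + 5·7 + 5 = 98040; 98040−1 = 98039

5·6^5 + 5·6^4 + 5·6^3 + 5·6^2 + 5·6 + 5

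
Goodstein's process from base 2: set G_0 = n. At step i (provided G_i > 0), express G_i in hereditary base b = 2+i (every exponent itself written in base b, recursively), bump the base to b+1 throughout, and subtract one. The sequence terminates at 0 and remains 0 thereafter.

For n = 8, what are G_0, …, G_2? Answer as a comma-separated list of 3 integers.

i=0: 8 = 2^(2 + 1) (b=2); 2→3: 3^(3 + 1) = 81; 81−1 = 80
i=1: 80 = 2·3^3 + 2·3^2 + 2·3 + 2 (b=3); 3→4: 2·4^4 + 2·4^2 + 2·4 + 2 = 554; 554−1 = 553

8, 80, 553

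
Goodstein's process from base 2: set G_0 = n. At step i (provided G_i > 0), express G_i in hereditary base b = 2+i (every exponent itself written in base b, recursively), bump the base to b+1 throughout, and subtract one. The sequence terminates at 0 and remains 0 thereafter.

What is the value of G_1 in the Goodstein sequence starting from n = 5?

27

G_0 = 5. HB_2(5) = 2^2 + 1. Bump = 28. G_1 = 27.
G_1 = 27. HB_3(27) = 3^3. Bump = 256. G_2 = 255.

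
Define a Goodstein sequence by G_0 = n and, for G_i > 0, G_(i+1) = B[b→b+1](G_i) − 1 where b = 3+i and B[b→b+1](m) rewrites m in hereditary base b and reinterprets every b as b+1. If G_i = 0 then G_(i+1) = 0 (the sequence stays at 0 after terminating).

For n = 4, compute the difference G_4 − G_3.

step 0: 4 = 3 + 1; sub 4 for 3: 4 + 1; = 5; G_1 = 5−1 = 4
step 1: 4 = 4; sub 5 for 4: 5; = 5; G_2 = 5−1 = 4
step 2: 4 = 4; sub 6 for 5: 4; = 4; G_3 = 4−1 = 3
step 3: 3 = 3; sub 7 for 6: 3; = 3; G_4 = 3−1 = 2

-1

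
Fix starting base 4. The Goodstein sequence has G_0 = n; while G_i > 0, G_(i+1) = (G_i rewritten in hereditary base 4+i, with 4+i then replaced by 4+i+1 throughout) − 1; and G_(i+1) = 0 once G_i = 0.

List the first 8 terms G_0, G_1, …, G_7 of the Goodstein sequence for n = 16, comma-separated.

16 —HB4→ 4^2 —bump→ 5^2 = 25 —(−1)→ 24
24 —HB5→ 4·5 + 4 —bump→ 4·6 + 4 = 28 —(−1)→ 27
27 —HB6→ 4·6 + 3 —bump→ 4·7 + 3 = 31 —(−1)→ 30
30 —HB7→ 4·7 + 2 —bump→ 4·8 + 2 = 34 —(−1)→ 33
33 —HB8→ 4·8 + 1 —bump→ 4·9 + 1 = 37 —(−1)→ 36
36 —HB9→ 4·9 —bump→ 4·10 = 40 —(−1)→ 39
39 —HB10→ 3·10 + 9 —bump→ 3·11 + 9 = 42 —(−1)→ 41

16, 24, 27, 30, 33, 36, 39, 41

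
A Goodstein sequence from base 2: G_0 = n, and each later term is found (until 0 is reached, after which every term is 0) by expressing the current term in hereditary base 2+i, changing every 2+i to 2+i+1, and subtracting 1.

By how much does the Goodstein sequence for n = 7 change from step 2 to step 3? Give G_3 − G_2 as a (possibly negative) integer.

2868

[0] 7 ≡ 2^2 + 2 + 1 (base 2). Lift 3: 31. −1: 30.
[1] 30 ≡ 3^3 + 3 (base 3). Lift 4: 260. −1: 259.
[2] 259 ≡ 4^4 + 3 (base 4). Lift 5: 3128. −1: 3127.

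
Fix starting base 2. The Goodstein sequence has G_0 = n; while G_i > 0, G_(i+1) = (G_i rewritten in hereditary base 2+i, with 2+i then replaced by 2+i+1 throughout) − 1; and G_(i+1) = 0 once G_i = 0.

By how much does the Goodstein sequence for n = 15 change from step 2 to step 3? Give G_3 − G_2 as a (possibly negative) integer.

15 —HB2→ 2^(2 + 1) + 2^2 + 2 + 1 —bump→ 3^(3 + 1) + 3^3 + 3 + 1 = 112 —(−1)→ 111
111 —HB3→ 3^(3 + 1) + 3^3 + 3 —bump→ 4^(4 + 1) + 4^4 + 4 = 1284 —(−1)→ 1283
1283 —HB4→ 4^(4 + 1) + 4^4 + 3 —bump→ 5^(5 + 1) + 5^5 + 3 = 18753 —(−1)→ 18752

17469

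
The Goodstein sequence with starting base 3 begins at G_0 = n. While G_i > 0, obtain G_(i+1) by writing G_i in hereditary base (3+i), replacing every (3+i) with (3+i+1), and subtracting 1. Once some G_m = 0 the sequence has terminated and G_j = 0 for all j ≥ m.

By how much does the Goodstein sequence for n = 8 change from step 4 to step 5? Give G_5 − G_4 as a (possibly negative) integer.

step 0: 8 = 2·3 + 2; sub 4 for 3: 2·4 + 2; = 10; G_1 = 10−1 = 9
step 1: 9 = 2·4 + 1; sub 5 for 4: 2·5 + 1; = 11; G_2 = 11−1 = 10
step 2: 10 = 2·5; sub 6 for 5: 2·6; = 12; G_3 = 12−1 = 11
step 3: 11 = 6 + 5; sub 7 for 6: 7 + 5; = 12; G_4 = 12−1 = 11
step 4: 11 = 7 + 4; sub 8 for 7: 8 + 4; = 12; G_5 = 12−1 = 11

0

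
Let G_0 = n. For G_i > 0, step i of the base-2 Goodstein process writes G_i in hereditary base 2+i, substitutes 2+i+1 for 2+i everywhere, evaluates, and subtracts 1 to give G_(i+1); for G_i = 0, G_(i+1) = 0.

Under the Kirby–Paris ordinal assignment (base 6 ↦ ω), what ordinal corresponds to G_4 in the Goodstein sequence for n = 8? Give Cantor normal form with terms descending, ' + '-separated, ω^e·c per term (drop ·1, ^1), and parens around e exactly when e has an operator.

G_0 = 8. HB_2(8) = 2^(2 + 1). Bump = 81. G_1 = 80.
G_1 = 80. HB_3(80) = 2·3^3 + 2·3^2 + 2·3 + 2. Bump = 554. G_2 = 553.
G_2 = 553. HB_4(553) = 2·4^4 + 2·4^2 + 2·4 + 1. Bump = 6311. G_3 = 6310.
G_3 = 6310. HB_5(6310) = 2·5^5 + 2·5^2 + 2·5. Bump = 93396. G_4 = 93395.

ω^ω·2 + ω^2·2 + ω + 5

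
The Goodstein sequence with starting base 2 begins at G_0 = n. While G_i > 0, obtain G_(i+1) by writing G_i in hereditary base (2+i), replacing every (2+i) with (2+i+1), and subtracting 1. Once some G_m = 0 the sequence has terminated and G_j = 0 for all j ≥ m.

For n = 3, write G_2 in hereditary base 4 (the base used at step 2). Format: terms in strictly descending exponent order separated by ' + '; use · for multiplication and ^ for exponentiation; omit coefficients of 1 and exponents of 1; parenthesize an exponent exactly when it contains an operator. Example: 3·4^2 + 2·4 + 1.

3

step 0: 3 = 2 + 1; sub 3 for 2: 3 + 1; = 4; G_1 = 4−1 = 3
step 1: 3 = 3; sub 4 for 3: 4; = 4; G_2 = 4−1 = 3
step 2: 3 = 3; sub 5 for 4: 3; = 3; G_3 = 3−1 = 2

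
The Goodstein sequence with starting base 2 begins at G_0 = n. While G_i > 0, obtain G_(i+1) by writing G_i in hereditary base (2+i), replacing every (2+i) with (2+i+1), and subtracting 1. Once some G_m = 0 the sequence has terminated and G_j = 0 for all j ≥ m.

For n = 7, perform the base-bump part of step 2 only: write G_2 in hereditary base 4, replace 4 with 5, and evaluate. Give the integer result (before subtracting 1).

G_0 = 7. HB_2(7) = 2^2 + 2 + 1. Bump = 31. G_1 = 30.
G_1 = 30. HB_3(30) = 3^3 + 3. Bump = 260. G_2 = 259.
G_2 = 259. HB_4(259) = 4^4 + 3. Bump = 3128. G_3 = 3127.

3128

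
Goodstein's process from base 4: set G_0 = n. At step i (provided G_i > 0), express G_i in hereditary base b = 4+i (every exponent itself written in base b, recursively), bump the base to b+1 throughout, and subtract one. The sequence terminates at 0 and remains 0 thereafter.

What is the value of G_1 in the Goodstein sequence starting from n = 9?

10

G_0=9  [base 4] 2·4 + 1  →[4↦5]→  2·5 + 1 = 11  −1 ⇒ G_1=10
G_1=10  [base 5] 2·5  →[5↦6]→  2·6 = 12  −1 ⇒ G_2=11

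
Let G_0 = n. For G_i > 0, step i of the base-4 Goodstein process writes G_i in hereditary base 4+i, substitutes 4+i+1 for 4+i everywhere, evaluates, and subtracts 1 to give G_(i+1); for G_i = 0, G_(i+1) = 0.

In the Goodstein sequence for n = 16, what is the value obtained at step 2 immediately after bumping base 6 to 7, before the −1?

G_0 = 16. HB_4(16) = 4^2. Bump = 25. G_1 = 24.
G_1 = 24. HB_5(24) = 4·5 + 4. Bump = 28. G_2 = 27.
G_2 = 27. HB_6(27) = 4·6 + 3. Bump = 31. G_3 = 30.

31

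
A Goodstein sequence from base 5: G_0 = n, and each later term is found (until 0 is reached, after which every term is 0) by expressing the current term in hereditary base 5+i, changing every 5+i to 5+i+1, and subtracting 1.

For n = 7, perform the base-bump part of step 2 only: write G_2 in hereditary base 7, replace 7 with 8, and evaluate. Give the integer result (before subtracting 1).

base 5: 7 = 5 + 2; at 6: 6 + 2 = 8; next = 7
base 6: 7 = 6 + 1; at 7: 7 + 1 = 8; next = 7

8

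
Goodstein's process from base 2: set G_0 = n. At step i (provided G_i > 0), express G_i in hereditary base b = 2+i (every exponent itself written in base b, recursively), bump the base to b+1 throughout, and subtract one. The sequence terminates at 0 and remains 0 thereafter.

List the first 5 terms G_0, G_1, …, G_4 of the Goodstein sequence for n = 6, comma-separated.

G_0 = 6. HB_2(6) = 2^2 + 2. Bump = 30. G_1 = 29.
G_1 = 29. HB_3(29) = 3^3 + 2. Bump = 258. G_2 = 257.
G_2 = 257. HB_4(257) = 4^4 + 1. Bump = 3126. G_3 = 3125.
G_3 = 3125. HB_5(3125) = 5^5. Bump = 46656. G_4 = 46655.

6, 29, 257, 3125, 46655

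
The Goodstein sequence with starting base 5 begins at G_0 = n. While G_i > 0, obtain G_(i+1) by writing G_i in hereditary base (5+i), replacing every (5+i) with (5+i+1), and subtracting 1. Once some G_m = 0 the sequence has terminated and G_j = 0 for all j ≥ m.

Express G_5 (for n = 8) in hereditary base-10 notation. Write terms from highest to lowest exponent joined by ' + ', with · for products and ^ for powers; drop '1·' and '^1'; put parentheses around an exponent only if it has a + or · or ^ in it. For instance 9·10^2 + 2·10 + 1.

7

i=0: 8 = 5 + 3 (b=5); 5→6: 6 + 3 = 9; 9−1 = 8
i=1: 8 = 6 + 2 (b=6); 6→7: 7 + 2 = 9; 9−1 = 8
i=2: 8 = 7 + 1 (b=7); 7→8: 8 + 1 = 9; 9−1 = 8
i=3: 8 = 8 (b=8); 8→9: 9 = 9; 9−1 = 8
i=4: 8 = 8 (b=9); 9→10: 8 = 8; 8−1 = 7
i=5: 7 = 7 (b=10); 10→11: 7 = 7; 7−1 = 6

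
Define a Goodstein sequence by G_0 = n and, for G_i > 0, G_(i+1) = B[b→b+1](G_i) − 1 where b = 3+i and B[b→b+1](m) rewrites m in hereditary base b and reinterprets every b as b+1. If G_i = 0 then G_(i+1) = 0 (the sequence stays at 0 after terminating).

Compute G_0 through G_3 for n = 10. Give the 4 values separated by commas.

G_0 = 10. HB_3(10) = 3^2 + 1. Bump = 17. G_1 = 16.
G_1 = 16. HB_4(16) = 4^2. Bump = 25. G_2 = 24.
G_2 = 24. HB_5(24) = 4·5 + 4. Bump = 28. G_3 = 27.

10, 16, 24, 27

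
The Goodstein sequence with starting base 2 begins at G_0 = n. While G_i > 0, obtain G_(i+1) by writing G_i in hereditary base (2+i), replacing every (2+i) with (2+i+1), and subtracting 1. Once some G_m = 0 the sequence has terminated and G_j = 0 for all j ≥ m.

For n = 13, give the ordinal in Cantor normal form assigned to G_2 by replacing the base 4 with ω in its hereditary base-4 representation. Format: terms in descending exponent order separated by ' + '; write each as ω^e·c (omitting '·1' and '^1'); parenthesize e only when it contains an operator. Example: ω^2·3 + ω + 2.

[0] 13 ≡ 2^(2 + 1) + 2^2 + 1 (base 2). Lift 3: 109. −1: 108.
[1] 108 ≡ 3^(3 + 1) + 3^3 (base 3). Lift 4: 1280. −1: 1279.

ω^(ω + 1) + ω^3·3 + ω^2·3 + ω·3 + 3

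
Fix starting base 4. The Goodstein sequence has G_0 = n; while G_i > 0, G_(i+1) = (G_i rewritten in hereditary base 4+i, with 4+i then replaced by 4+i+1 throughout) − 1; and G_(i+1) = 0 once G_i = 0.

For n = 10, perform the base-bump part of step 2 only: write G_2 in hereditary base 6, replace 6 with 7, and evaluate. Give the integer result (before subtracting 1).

(0) 10|_4 = 2·4 + 2 ↦ 2·5 + 2|_5 = 12 ⇒ 11
(1) 11|_5 = 2·5 + 1 ↦ 2·6 + 1|_6 = 13 ⇒ 12

14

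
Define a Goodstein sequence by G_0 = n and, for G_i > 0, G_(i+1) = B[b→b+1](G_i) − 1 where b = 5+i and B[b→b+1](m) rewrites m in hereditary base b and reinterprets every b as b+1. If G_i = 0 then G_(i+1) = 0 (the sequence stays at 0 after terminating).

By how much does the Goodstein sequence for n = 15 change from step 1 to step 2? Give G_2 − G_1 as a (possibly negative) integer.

1

15 —HB5→ 3·5 —bump→ 3·6 = 18 —(−1)→ 17
17 —HB6→ 2·6 + 5 —bump→ 2·7 + 5 = 19 —(−1)→ 18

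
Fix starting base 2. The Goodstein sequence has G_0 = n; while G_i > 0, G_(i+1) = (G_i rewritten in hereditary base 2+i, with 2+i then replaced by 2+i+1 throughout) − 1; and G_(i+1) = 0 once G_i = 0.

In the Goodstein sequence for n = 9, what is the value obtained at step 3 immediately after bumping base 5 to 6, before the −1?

step 0: 9 = 2^(2 + 1) + 1; sub 3 for 2: 3^(3 + 1) + 1; = 82; G_1 = 82−1 = 81
step 1: 81 = 3^(3 + 1); sub 4 for 3: 4^(4 + 1); = 1024; G_2 = 1024−1 = 1023
step 2: 1023 = 3·4^4 + 3·4^3 + 3·4^2 + 3·4 + 3; sub 5 for 4: 3·5^5 + 3·5^3 + 3·5^2 + 3·5 + 3; = 9843; G_3 = 9843−1 = 9842
step 3: 9842 = 3·5^5 + 3·5^3 + 3·5^2 + 3·5 + 2; sub 6 for 5: 3·6^6 + 3·6^3 + 3·6^2 + 3·6 + 2; = 140744; G_4 = 140744−1 = 140743

140744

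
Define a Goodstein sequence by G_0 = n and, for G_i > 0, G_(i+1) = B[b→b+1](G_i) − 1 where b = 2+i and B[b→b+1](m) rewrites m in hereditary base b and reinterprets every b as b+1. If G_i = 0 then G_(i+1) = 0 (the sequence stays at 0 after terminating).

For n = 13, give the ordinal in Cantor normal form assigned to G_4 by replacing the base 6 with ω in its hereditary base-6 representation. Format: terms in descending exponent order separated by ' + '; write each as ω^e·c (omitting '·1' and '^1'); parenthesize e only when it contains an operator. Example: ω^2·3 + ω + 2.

ω^(ω + 1) + ω^3·3 + ω^2·3 + ω·3 + 1

[0] 13 ≡ 2^(2 + 1) + 2^2 + 1 (base 2). Lift 3: 109. −1: 108.
[1] 108 ≡ 3^(3 + 1) + 3^3 (base 3). Lift 4: 1280. −1: 1279.
[2] 1279 ≡ 4^(4 + 1) + 3·4^3 + 3·4^2 + 3·4 + 3 (base 4). Lift 5: 16093. −1: 16092.
[3] 16092 ≡ 5^(5 + 1) + 3·5^3 + 3·5^2 + 3·5 + 2 (base 5). Lift 6: 280712. −1: 280711.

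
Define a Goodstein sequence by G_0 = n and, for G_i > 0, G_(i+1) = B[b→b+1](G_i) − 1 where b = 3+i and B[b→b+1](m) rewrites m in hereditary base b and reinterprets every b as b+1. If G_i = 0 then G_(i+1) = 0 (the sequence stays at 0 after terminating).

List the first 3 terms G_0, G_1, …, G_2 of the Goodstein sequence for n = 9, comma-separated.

9 —HB3→ 3^2 —bump→ 4^2 = 16 —(−1)→ 15
15 —HB4→ 3·4 + 3 —bump→ 3·5 + 3 = 18 —(−1)→ 17

9, 15, 17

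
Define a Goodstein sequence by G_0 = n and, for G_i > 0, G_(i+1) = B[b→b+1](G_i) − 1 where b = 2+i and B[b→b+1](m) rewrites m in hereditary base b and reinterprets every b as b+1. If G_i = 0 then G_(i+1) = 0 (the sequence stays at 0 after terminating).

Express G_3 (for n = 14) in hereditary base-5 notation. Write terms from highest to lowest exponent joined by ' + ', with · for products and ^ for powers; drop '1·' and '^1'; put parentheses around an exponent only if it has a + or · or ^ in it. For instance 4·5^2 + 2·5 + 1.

14 —HB2→ 2^(2 + 1) + 2^2 + 2 —bump→ 3^(3 + 1) + 3^3 + 3 = 111 —(−1)→ 110
110 —HB3→ 3^(3 + 1) + 3^3 + 2 —bump→ 4^(4 + 1) + 4^4 + 2 = 1282 —(−1)→ 1281
1281 —HB4→ 4^(4 + 1) + 4^4 + 1 —bump→ 5^(5 + 1) + 5^5 + 1 = 18751 —(−1)→ 18750
18750 —HB5→ 5^(5 + 1) + 5^5 —bump→ 6^(6 + 1) + 6^6 = 326592 —(−1)→ 326591

5^(5 + 1) + 5^5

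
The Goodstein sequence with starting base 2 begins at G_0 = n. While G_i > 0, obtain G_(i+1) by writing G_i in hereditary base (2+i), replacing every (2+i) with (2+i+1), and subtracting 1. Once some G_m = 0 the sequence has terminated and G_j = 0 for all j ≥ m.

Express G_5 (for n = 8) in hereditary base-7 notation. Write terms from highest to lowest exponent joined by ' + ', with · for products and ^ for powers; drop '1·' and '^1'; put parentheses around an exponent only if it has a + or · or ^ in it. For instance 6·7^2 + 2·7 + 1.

8 —HB2→ 2^(2 + 1) —bump→ 3^(3 + 1) = 81 —(−1)→ 80
80 —HB3→ 2·3^3 + 2·3^2 + 2·3 + 2 —bump→ 2·4^4 + 2·4^2 + 2·4 + 2 = 554 —(−1)→ 553
553 —HB4→ 2·4^4 + 2·4^2 + 2·4 + 1 —bump→ 2·5^5 + 2·5^2 + 2·5 + 1 = 6311 —(−1)→ 6310
6310 —HB5→ 2·5^5 + 2·5^2 + 2·5 —bump→ 2·6^6 + 2·6^2 + 2·6 = 93396 —(−1)→ 93395
93395 —HB6→ 2·6^6 + 2·6^2 + 6 + 5 —bump→ 2·7^7 + 2·7^2 + 7 + 5 = 1647196 —(−1)→ 1647195
1647195 —HB7→ 2·7^7 + 2·7^2 + 7 + 4 —bump→ 2·8^8 + 2·8^2 + 8 + 4 = 33554572 —(−1)→ 33554571

2·7^7 + 2·7^2 + 7 + 4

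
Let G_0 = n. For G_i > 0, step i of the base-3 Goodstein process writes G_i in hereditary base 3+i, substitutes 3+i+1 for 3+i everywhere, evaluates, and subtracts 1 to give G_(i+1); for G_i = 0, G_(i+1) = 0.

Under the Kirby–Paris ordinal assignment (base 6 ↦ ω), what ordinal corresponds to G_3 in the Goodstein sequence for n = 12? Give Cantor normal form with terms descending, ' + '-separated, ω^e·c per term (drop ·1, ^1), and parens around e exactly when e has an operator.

[0] 12 ≡ 3^2 + 3 (base 3). Lift 4: 20. −1: 19.
[1] 19 ≡ 4^2 + 3 (base 4). Lift 5: 28. −1: 27.
[2] 27 ≡ 5^2 + 2 (base 5). Lift 6: 38. −1: 37.

ω^2 + 1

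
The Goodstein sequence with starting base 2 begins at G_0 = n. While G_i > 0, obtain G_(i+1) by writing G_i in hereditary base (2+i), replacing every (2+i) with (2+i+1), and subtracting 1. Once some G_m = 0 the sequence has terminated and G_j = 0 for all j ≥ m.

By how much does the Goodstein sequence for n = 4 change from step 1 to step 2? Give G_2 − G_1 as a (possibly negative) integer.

4 —HB2→ 2^2 —bump→ 3^3 = 27 —(−1)→ 26
26 —HB3→ 2·3^2 + 2·3 + 2 —bump→ 2·4^2 + 2·4 + 2 = 42 —(−1)→ 41

15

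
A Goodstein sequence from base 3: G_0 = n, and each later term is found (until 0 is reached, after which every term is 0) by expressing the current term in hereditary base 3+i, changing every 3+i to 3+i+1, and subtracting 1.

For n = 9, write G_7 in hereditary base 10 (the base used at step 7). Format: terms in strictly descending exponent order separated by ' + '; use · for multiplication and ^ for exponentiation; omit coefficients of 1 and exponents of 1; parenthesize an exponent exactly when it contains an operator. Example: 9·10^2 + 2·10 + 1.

(0) 9|_3 = 3^2 ↦ 4^2|_4 = 16 ⇒ 15
(1) 15|_4 = 3·4 + 3 ↦ 3·5 + 3|_5 = 18 ⇒ 17
(2) 17|_5 = 3·5 + 2 ↦ 3·6 + 2|_6 = 20 ⇒ 19
(3) 19|_6 = 3·6 + 1 ↦ 3·7 + 1|_7 = 22 ⇒ 21
(4) 21|_7 = 3·7 ↦ 3·8|_8 = 24 ⇒ 23
(5) 23|_8 = 2·8 + 7 ↦ 2·9 + 7|_9 = 25 ⇒ 24
(6) 24|_9 = 2·9 + 6 ↦ 2·10 + 6|_10 = 26 ⇒ 25
(7) 25|_10 = 2·10 + 5 ↦ 2·11 + 5|_11 = 27 ⇒ 26

2·10 + 5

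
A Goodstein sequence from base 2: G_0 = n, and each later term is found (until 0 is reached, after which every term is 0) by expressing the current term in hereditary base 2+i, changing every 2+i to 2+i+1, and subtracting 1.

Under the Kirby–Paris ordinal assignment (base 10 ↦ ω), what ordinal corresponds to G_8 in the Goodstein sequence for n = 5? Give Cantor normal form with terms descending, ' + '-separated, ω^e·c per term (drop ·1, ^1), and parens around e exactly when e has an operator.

ω^3·3 + ω^2·3 + ω·2 + 5

G_0 = 5. HB_2(5) = 2^2 + 1. Bump = 28. G_1 = 27.
G_1 = 27. HB_3(27) = 3^3. Bump = 256. G_2 = 255.
G_2 = 255. HB_4(255) = 3·4^3 + 3·4^2 + 3·4 + 3. Bump = 468. G_3 = 467.
G_3 = 467. HB_5(467) = 3·5^3 + 3·5^2 + 3·5 + 2. Bump = 776. G_4 = 775.
G_4 = 775. HB_6(775) = 3·6^3 + 3·6^2 + 3·6 + 1. Bump = 1198. G_5 = 1197.
G_5 = 1197. HB_7(1197) = 3·7^3 + 3·7^2 + 3·7. Bump = 1752. G_6 = 1751.
G_6 = 1751. HB_8(1751) = 3·8^3 + 3·8^2 + 2·8 + 7. Bump = 2455. G_7 = 2454.
G_7 = 2454. HB_9(2454) = 3·9^3 + 3·9^2 + 2·9 + 6. Bump = 3326. G_8 = 3325.
G_8 = 3325. HB_10(3325) = 3·10^3 + 3·10^2 + 2·10 + 5. Bump = 4383. G_9 = 4382.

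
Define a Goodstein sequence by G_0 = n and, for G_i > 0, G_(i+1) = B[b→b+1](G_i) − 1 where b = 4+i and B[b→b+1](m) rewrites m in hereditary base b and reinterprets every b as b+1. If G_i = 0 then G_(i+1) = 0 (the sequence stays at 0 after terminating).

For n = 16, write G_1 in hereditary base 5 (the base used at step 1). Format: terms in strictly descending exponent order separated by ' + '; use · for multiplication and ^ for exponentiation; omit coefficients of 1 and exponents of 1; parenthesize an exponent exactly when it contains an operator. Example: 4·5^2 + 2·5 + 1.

4·5 + 4

base 4: 16 = 4^2; at 5: 5^2 = 25; next = 24
base 5: 24 = 4·5 + 4; at 6: 4·6 + 4 = 28; next = 27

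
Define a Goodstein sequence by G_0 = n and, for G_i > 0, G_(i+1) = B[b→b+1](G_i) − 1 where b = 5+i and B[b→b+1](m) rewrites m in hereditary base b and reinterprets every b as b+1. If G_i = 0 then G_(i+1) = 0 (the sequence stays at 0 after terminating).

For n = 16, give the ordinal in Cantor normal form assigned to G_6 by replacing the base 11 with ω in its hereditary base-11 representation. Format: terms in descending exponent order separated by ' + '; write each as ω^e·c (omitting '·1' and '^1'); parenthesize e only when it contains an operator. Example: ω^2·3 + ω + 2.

ω·2 + 2

base 5: 16 = 3·5 + 1; at 6: 3·6 + 1 = 19; next = 18
base 6: 18 = 3·6; at 7: 3·7 = 21; next = 20
base 7: 20 = 2·7 + 6; at 8: 2·8 + 6 = 22; next = 21
base 8: 21 = 2·8 + 5; at 9: 2·9 + 5 = 23; next = 22
base 9: 22 = 2·9 + 4; at 10: 2·10 + 4 = 24; next = 23
base 10: 23 = 2·10 + 3; at 11: 2·11 + 3 = 25; next = 24
base 11: 24 = 2·11 + 2; at 12: 2·12 + 2 = 26; next = 25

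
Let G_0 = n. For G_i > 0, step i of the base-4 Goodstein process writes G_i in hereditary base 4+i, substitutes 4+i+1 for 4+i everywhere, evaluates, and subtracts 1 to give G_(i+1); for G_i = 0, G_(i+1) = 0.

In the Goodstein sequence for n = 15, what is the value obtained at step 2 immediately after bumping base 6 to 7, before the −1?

step 0: 15 = 3·4 + 3; sub 5 for 4: 3·5 + 3; = 18; G_1 = 18−1 = 17
step 1: 17 = 3·5 + 2; sub 6 for 5: 3·6 + 2; = 20; G_2 = 20−1 = 19
step 2: 19 = 3·6 + 1; sub 7 for 6: 3·7 + 1; = 22; G_3 = 22−1 = 21

22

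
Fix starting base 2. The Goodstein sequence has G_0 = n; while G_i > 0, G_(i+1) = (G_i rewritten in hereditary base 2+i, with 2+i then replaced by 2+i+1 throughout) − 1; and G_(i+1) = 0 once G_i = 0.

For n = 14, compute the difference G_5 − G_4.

5536249

G_0 = 14. HB_2(14) = 2^(2 + 1) + 2^2 + 2. Bump = 111. G_1 = 110.
G_1 = 110. HB_3(110) = 3^(3 + 1) + 3^3 + 2. Bump = 1282. G_2 = 1281.
G_2 = 1281. HB_4(1281) = 4^(4 + 1) + 4^4 + 1. Bump = 18751. G_3 = 18750.
G_3 = 18750. HB_5(18750) = 5^(5 + 1) + 5^5. Bump = 326592. G_4 = 326591.
G_4 = 326591. HB_6(326591) = 6^(6 + 1) + 5·6^5 + 5·6^4 + 5·6^3 + 5·6^2 + 5·6 + 5. Bump = 5862841. G_5 = 5862840.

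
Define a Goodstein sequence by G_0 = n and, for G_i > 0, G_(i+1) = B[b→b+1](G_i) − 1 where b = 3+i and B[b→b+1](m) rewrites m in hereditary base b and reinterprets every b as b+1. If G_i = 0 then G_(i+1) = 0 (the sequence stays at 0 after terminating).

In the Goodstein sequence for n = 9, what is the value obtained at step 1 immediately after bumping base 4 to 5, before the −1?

[0] 9 ≡ 3^2 (base 3). Lift 4: 16. −1: 15.
[1] 15 ≡ 3·4 + 3 (base 4). Lift 5: 18. −1: 17.

18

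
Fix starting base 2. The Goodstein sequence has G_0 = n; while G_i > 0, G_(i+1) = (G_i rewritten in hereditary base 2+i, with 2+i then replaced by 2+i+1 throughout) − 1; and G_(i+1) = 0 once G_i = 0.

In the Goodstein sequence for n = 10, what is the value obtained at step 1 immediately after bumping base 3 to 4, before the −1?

[0] 10 ≡ 2^(2 + 1) + 2 (base 2). Lift 3: 84. −1: 83.
[1] 83 ≡ 3^(3 + 1) + 2 (base 3). Lift 4: 1026. −1: 1025.

1026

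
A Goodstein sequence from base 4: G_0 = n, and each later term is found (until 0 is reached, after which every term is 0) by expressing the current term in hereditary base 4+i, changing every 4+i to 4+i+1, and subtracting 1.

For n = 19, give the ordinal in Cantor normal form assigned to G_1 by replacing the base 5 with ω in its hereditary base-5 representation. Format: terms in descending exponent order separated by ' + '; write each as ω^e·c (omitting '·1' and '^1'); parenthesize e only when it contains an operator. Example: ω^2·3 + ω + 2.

ω^2 + 2

base 4: 19 = 4^2 + 3; at 5: 5^2 + 3 = 28; next = 27
base 5: 27 = 5^2 + 2; at 6: 6^2 + 2 = 38; next = 37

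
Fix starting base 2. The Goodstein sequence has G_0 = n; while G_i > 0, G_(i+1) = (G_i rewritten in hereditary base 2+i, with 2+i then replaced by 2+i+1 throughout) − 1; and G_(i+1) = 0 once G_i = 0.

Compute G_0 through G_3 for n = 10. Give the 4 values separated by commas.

10, 83, 1025, 15625

(0) 10|_2 = 2^(2 + 1) + 2 ↦ 3^(3 + 1) + 3|_3 = 84 ⇒ 83
(1) 83|_3 = 3^(3 + 1) + 2 ↦ 4^(4 + 1) + 2|_4 = 1026 ⇒ 1025
(2) 1025|_4 = 4^(4 + 1) + 1 ↦ 5^(5 + 1) + 1|_5 = 15626 ⇒ 15625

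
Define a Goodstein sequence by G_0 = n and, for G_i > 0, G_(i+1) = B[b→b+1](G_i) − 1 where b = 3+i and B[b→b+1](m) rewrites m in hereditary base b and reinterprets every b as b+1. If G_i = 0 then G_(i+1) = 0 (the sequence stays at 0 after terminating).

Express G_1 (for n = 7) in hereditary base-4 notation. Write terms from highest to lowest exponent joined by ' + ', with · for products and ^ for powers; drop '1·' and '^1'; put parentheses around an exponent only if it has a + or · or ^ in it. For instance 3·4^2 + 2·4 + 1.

7 —HB3→ 2·3 + 1 —bump→ 2·4 + 1 = 9 —(−1)→ 8
8 —HB4→ 2·4 —bump→ 2·5 = 10 —(−1)→ 9

2·4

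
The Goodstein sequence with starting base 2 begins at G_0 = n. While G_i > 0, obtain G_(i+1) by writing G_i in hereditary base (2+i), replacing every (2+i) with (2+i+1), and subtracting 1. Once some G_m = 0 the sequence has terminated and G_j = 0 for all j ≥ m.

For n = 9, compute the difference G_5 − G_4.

G_0 = 9. HB_2(9) = 2^(2 + 1) + 1. Bump = 82. G_1 = 81.
G_1 = 81. HB_3(81) = 3^(3 + 1). Bump = 1024. G_2 = 1023.
G_2 = 1023. HB_4(1023) = 3·4^4 + 3·4^3 + 3·4^2 + 3·4 + 3. Bump = 9843. G_3 = 9842.
G_3 = 9842. HB_5(9842) = 3·5^5 + 3·5^3 + 3·5^2 + 3·5 + 2. Bump = 140744. G_4 = 140743.
G_4 = 140743. HB_6(140743) = 3·6^6 + 3·6^3 + 3·6^2 + 3·6 + 1. Bump = 2471827. G_5 = 2471826.

2331083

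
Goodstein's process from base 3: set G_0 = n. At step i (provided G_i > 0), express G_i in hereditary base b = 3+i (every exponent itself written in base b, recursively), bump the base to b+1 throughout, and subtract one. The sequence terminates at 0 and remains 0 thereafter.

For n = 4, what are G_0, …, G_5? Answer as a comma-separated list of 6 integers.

(0) 4|_3 = 3 + 1 ↦ 4 + 1|_4 = 5 ⇒ 4
(1) 4|_4 = 4 ↦ 5|_5 = 5 ⇒ 4
(2) 4|_5 = 4 ↦ 4|_6 = 4 ⇒ 3
(3) 3|_6 = 3 ↦ 3|_7 = 3 ⇒ 2
(4) 2|_7 = 2 ↦ 2|_8 = 2 ⇒ 1

4, 4, 4, 3, 2, 1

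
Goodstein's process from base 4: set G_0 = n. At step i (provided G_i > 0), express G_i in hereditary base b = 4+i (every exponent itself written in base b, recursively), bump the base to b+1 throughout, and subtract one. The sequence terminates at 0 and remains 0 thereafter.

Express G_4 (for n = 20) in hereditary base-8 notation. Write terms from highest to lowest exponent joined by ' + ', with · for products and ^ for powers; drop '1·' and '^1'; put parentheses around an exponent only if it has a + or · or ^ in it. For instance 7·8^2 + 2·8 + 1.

step 0: 20 = 4^2 + 4; sub 5 for 4: 5^2 + 5; = 30; G_1 = 30−1 = 29
step 1: 29 = 5^2 + 4; sub 6 for 5: 6^2 + 4; = 40; G_2 = 40−1 = 39
step 2: 39 = 6^2 + 3; sub 7 for 6: 7^2 + 3; = 52; G_3 = 52−1 = 51
step 3: 51 = 7^2 + 2; sub 8 for 7: 8^2 + 2; = 66; G_4 = 66−1 = 65
step 4: 65 = 8^2 + 1; sub 9 for 8: 9^2 + 1; = 82; G_5 = 82−1 = 81

8^2 + 1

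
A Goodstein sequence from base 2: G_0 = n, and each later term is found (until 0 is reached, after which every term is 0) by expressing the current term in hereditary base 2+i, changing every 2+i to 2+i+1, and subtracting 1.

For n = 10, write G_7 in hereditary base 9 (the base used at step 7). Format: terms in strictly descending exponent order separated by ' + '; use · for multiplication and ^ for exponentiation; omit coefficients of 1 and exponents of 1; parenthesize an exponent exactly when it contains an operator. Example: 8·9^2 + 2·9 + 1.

G_0 = 10. HB_2(10) = 2^(2 + 1) + 2. Bump = 84. G_1 = 83.
G_1 = 83. HB_3(83) = 3^(3 + 1) + 2. Bump = 1026. G_2 = 1025.
G_2 = 1025. HB_4(1025) = 4^(4 + 1) + 1. Bump = 15626. G_3 = 15625.
G_3 = 15625. HB_5(15625) = 5^(5 + 1). Bump = 279936. G_4 = 279935.
G_4 = 279935. HB_6(279935) = 5·6^6 + 5·6^5 + 5·6^4 + 5·6^3 + 5·6^2 + 5·6 + 5. Bump = 4215755. G_5 = 4215754.
G_5 = 4215754. HB_7(4215754) = 5·7^7 + 5·7^5 + 5·7^4 + 5·7^3 + 5·7^2 + 5·7 + 4. Bump = 84073324. G_6 = 84073323.
G_6 = 84073323. HB_8(84073323) = 5·8^8 + 5·8^5 + 5·8^4 + 5·8^3 + 5·8^2 + 5·8 + 3. Bump = 1937434593. G_7 = 1937434592.
G_7 = 1937434592. HB_9(1937434592) = 5·9^9 + 5·9^5 + 5·9^4 + 5·9^3 + 5·9^2 + 5·9 + 2. Bump = 50000555552. G_8 = 50000555551.

5·9^9 + 5·9^5 + 5·9^4 + 5·9^3 + 5·9^2 + 5·9 + 2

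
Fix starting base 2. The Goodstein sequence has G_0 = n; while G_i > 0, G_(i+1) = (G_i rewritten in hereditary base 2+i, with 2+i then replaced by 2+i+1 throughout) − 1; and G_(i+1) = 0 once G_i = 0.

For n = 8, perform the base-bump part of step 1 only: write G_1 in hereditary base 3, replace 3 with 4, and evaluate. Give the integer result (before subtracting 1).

554

step 0: 8 = 2^(2 + 1); sub 3 for 2: 3^(3 + 1); = 81; G_1 = 81−1 = 80
step 1: 80 = 2·3^3 + 2·3^2 + 2·3 + 2; sub 4 for 3: 2·4^4 + 2·4^2 + 2·4 + 2; = 554; G_2 = 554−1 = 553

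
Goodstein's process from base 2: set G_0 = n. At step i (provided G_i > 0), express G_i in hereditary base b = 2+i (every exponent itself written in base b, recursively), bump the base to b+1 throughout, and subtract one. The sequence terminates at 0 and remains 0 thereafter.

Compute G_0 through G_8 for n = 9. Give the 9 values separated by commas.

9, 81, 1023, 9842, 140743, 2471826, 50333399, 1162263921, 30000003325

G_0=9  [base 2] 2^(2 + 1) + 1  →[2↦3]→  3^(3 + 1) + 1 = 82  −1 ⇒ G_1=81
G_1=81  [base 3] 3^(3 + 1)  →[3↦4]→  4^(4 + 1) = 1024  −1 ⇒ G_2=1023
G_2=1023  [base 4] 3·4^4 + 3·4^3 + 3·4^2 + 3·4 + 3  →[4↦5]→  3·5^5 + 3·5^3 + 3·5^2 + 3·5 + 3 = 9843  −1 ⇒ G_3=9842
G_3=9842  [base 5] 3·5^5 + 3·5^3 + 3·5^2 + 3·5 + 2  →[5↦6]→  3·6^6 + 3·6^3 + 3·6^2 + 3·6 + 2 = 140744  −1 ⇒ G_4=140743
G_4=140743  [base 6] 3·6^6 + 3·6^3 + 3·6^2 + 3·6 + 1  →[6↦7]→  3·7^7 + 3·7^3 + 3·7^2 + 3·7 + 1 = 2471827  −1 ⇒ G_5=2471826
G_5=2471826  [base 7] 3·7^7 + 3·7^3 + 3·7^2 + 3·7  →[7↦8]→  3·8^8 + 3·8^3 + 3·8^2 + 3·8 = 50333400  −1 ⇒ G_6=50333399
G_6=50333399  [base 8] 3·8^8 + 3·8^3 + 3·8^2 + 2·8 + 7  →[8↦9]→  3·9^9 + 3·9^3 + 3·9^2 + 2·9 + 7 = 1162263922  −1 ⇒ G_7=1162263921
G_7=1162263921  [base 9] 3·9^9 + 3·9^3 + 3·9^2 + 2·9 + 6  →[9↦10]→  3·10^10 + 3·10^3 + 3·10^2 + 2·10 + 6 = 30000003326  −1 ⇒ G_8=30000003325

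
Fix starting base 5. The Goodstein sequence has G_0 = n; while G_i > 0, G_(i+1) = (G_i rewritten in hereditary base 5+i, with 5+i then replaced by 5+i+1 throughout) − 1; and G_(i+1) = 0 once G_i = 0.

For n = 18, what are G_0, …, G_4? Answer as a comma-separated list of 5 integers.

18, 20, 22, 24, 26

[0] 18 ≡ 3·5 + 3 (base 5). Lift 6: 21. −1: 20.
[1] 20 ≡ 3·6 + 2 (base 6). Lift 7: 23. −1: 22.
[2] 22 ≡ 3·7 + 1 (base 7). Lift 8: 25. −1: 24.
[3] 24 ≡ 3·8 (base 8). Lift 9: 27. −1: 26.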